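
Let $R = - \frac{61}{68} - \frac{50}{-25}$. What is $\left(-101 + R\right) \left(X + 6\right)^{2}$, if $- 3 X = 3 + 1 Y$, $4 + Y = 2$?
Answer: $- \frac{115481}{36} \approx -3207.8$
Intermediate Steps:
$Y = -2$ ($Y = -4 + 2 = -2$)
$X = - \frac{1}{3}$ ($X = - \frac{3 + 1 \left(-2\right)}{3} = - \frac{3 - 2}{3} = \left(- \frac{1}{3}\right) 1 = - \frac{1}{3} \approx -0.33333$)
$R = \frac{75}{68}$ ($R = \left(-61\right) \frac{1}{68} - -2 = - \frac{61}{68} + 2 = \frac{75}{68} \approx 1.1029$)
$\left(-101 + R\right) \left(X + 6\right)^{2} = \left(-101 + \frac{75}{68}\right) \left(- \frac{1}{3} + 6\right)^{2} = - \frac{6793 \left(\frac{17}{3}\right)^{2}}{68} = \left(- \frac{6793}{68}\right) \frac{289}{9} = - \frac{115481}{36}$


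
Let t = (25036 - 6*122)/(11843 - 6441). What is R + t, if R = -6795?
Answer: -18341143/2701 ≈ -6790.5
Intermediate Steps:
t = 12152/2701 (t = (25036 - 732)/5402 = 24304*(1/5402) = 12152/2701 ≈ 4.4991)
R + t = -6795 + 12152/2701 = -18341143/2701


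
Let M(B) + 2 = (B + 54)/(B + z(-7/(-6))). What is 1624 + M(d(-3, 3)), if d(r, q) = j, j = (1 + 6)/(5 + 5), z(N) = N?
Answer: 92473/56 ≈ 1651.3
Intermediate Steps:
j = 7/10 ≈ 0.70000
d(r, q) = 7/10
M(B) = -2 + (54 + B)/(7/6 + B) (M(B) = -2 + (B + 54)/(B - 7/(-6)) = -2 + (54 + B)/(B - 7*(-⅙)) = -2 + (54 + B)/(B + 7/6) = -2 + (54 + B)/(7/6 + B))
1624 + M(d(-3, 3)) = 1624 + 2*(155 - 3*7/10)/(7 + 6*(7/10)) = 1624 + 2*(155 - 21/10)/(7 + 21/5) = 1624 + 2*(1529/10)/(56/5) = 1624 + 2*(5/56)*(1529/10) = 1624 + 1529/56 = 92473/56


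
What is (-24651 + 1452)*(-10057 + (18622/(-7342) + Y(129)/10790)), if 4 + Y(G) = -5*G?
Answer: 9243908879013501/39610090 ≈ 2.3337e+8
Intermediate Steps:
Y(G) = -4 - 5*G
(-24651 + 1452)*(-10057 + (18622/(-7342) + Y(129)/10790)) = (-24651 + 1452)*(-10057 + (18622/(-7342) + (-4 - 5*129)/10790)) = -23199*(-10057 + (18622*(-1/7342) + (-4 - 645)*(1/10790))) = -23199*(-10057 + (-9311/3671 - 649*1/10790)) = -23199*(-10057 + (-9311/3671 - 649/10790)) = -23199*(-10057 - 102848169/39610090) = -23199*(-398461523299/39610090) = 9243908879013501/39610090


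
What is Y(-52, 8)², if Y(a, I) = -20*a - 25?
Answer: 1030225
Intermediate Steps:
Y(a, I) = -25 - 20*a
Y(-52, 8)² = (-25 - 20*(-52))² = (-25 + 1040)² = 1015² = 1030225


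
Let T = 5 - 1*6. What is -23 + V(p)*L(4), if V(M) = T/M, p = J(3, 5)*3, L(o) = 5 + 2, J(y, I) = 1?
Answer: -76/3 ≈ -25.333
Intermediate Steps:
L(o) = 7
T = -1 (T = 5 - 6 = -1)
p = 3 (p = 1*3 = 3)
V(M) = -1/M
-23 + V(p)*L(4) = -23 - 1/3*7 = -23 - 1*⅓*7 = -23 - ⅓*7 = -23 - 7/3 = -76/3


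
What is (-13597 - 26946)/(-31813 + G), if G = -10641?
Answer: 40543/42454 ≈ 0.95499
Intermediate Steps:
(-13597 - 26946)/(-31813 + G) = (-13597 - 26946)/(-31813 - 10641) = -40543/(-42454) = -40543*(-1/42454) = 40543/42454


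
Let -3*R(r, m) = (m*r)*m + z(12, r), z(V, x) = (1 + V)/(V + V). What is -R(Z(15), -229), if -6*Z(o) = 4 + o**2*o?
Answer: -78754727/8 ≈ -9.8443e+6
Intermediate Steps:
z(V, x) = (1 + V)/(2*V) (z(V, x) = (1 + V)/((2*V)) = (1 + V)*(1/(2*V)) = (1 + V)/(2*V))
Z(o) = -2/3 - o**3/6 (Z(o) = -(4 + o**2*o)/6 = -(4 + o**3)/6 = -2/3 - o**3/6)
R(r, m) = -13/72 - r*m**2/3 (R(r, m) = -((m*r)*m + (1/2)*(1 + 12)/12)/3 = -(r*m**2 + (1/2)*(1/12)*13)/3 = -(r*m**2 + 13/24)/3 = -(13/24 + r*m**2)/3 = -13/72 - r*m**2/3)
-R(Z(15), -229) = -(-13/72 - 1/3*(-2/3 - 1/6*15**3)*(-229)**2) = -(-13/72 - 1/3*(-2/3 - 1/6*3375)*52441) = -(-13/72 - 1/3*(-2/3 - 1125/2)*52441) = -(-13/72 - 1/3*(-3379/6)*52441) = -(-13/72 + 177198139/18) = -1*78754727/8 = -78754727/8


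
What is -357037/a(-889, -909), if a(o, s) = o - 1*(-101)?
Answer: 357037/788 ≈ 453.09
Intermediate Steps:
a(o, s) = 101 + o (a(o, s) = o + 101 = 101 + o)
-357037/a(-889, -909) = -357037/(101 - 889) = -357037/(-788) = -357037*(-1/788) = 357037/788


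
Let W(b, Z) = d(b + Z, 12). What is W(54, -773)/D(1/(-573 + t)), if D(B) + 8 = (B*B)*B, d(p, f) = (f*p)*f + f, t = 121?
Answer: 9559966017792/738763265 ≈ 12941.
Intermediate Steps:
d(p, f) = f + p*f**2 (d(p, f) = p*f**2 + f = f + p*f**2)
W(b, Z) = 12 + 144*Z + 144*b (W(b, Z) = 12*(1 + 12*(b + Z)) = 12*(1 + 12*(Z + b)) = 12*(1 + (12*Z + 12*b)) = 12*(1 + 12*Z + 12*b) = 12 + 144*Z + 144*b)
D(B) = -8 + B**3 (D(B) = -8 + (B*B)*B = -8 + B**2*B = -8 + B**3)
W(54, -773)/D(1/(-573 + t)) = (12 + 144*(-773) + 144*54)/(-8 + (1/(-573 + 121))**3) = (12 - 111312 + 7776)/(-8 + (1/(-452))**3) = -103524/(-8 + (-1/452)**3) = -103524/(-8 - 1/92345408) = -103524/(-738763265/92345408) = -103524*(-92345408/738763265) = 9559966017792/738763265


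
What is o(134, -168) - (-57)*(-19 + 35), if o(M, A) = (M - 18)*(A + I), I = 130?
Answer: -3496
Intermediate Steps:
o(M, A) = (-18 + M)*(130 + A) (o(M, A) = (M - 18)*(A + 130) = (-18 + M)*(130 + A))
o(134, -168) - (-57)*(-19 + 35) = (-2340 - 18*(-168) + 130*134 - 168*134) - (-57)*(-19 + 35) = (-2340 + 3024 + 17420 - 22512) - (-57)*16 = -4408 - 1*(-912) = -4408 + 912 = -3496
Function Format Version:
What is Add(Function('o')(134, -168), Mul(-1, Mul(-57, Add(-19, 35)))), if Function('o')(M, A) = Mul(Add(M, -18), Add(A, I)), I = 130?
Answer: -3496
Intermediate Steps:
Function('o')(M, A) = Mul(Add(-18, M), Add(130, A)) (Function('o')(M, A) = Mul(Add(M, -18), Add(A, 130)) = Mul(Add(-18, M), Add(130, A)))
Add(Function('o')(134, -168), Mul(-1, Mul(-57, Add(-19, 35)))) = Add(Add(-2340, Mul(-18, -168), Mul(130, 134), Mul(-168, 134)), Mul(-1, Mul(-57, Add(-19, 35)))) = Add(Add(-2340, 3024, 17420, -22512), Mul(-1, Mul(-57, 16))) = Add(-4408, Mul(-1, -912)) = Add(-4408, 912) = -3496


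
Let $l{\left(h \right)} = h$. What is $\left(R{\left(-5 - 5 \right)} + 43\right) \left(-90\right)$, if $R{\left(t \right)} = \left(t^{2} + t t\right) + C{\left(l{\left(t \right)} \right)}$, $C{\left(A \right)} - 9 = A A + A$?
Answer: $-30780$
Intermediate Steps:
$C{\left(A \right)} = 9 + A + A^{2}$ ($C{\left(A \right)} = 9 + \left(A A + A\right) = 9 + \left(A^{2} + A\right) = 9 + \left(A + A^{2}\right) = 9 + A + A^{2}$)
$R{\left(t \right)} = 9 + t + 3 t^{2}$ ($R{\left(t \right)} = \left(t^{2} + t t\right) + \left(9 + t + t^{2}\right) = \left(t^{2} + t^{2}\right) + \left(9 + t + t^{2}\right) = 2 t^{2} + \left(9 + t + t^{2}\right) = 9 + t + 3 t^{2}$)
$\left(R{\left(-5 - 5 \right)} + 43\right) \left(-90\right) = \left(\left(9 - 10 + 3 \left(-5 - 5\right)^{2}\right) + 43\right) \left(-90\right) = \left(\left(9 - 10 + 3 \left(-10\right)^{2}\right) + 43\right) \left(-90\right) = \left(\left(9 - 10 + 3 \cdot 100\right) + 43\right) \left(-90\right) = \left(\left(9 - 10 + 300\right) + 43\right) \left(-90\right) = \left(299 + 43\right) \left(-90\right) = 342 \left(-90\right) = -30780$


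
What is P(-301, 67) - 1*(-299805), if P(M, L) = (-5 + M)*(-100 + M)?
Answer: 422511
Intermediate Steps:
P(M, L) = (-100 + M)*(-5 + M)
P(-301, 67) - 1*(-299805) = (500 + (-301)² - 105*(-301)) - 1*(-299805) = (500 + 90601 + 31605) + 299805 = 122706 + 299805 = 422511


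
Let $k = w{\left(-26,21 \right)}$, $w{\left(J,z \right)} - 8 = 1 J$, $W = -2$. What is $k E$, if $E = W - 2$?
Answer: $72$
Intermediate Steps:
$w{\left(J,z \right)} = 8 + J$ ($w{\left(J,z \right)} = 8 + 1 J = 8 + J$)
$k = -18$ ($k = 8 - 26 = -18$)
$E = -4$ ($E = -2 - 2 = -4$)
$k E = \left(-18\right) \left(-4\right) = 72$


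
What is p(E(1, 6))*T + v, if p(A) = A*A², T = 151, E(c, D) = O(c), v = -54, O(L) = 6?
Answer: 32562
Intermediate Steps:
E(c, D) = 6
p(A) = A³
p(E(1, 6))*T + v = 6³*151 - 54 = 216*151 - 54 = 32616 - 54 = 32562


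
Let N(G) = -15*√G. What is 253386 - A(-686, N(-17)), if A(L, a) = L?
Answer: 254072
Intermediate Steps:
253386 - A(-686, N(-17)) = 253386 - 1*(-686) = 253386 + 686 = 254072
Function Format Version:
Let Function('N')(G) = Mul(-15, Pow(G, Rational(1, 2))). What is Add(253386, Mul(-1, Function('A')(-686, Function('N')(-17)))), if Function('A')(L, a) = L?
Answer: 254072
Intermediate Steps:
Add(253386, Mul(-1, Function('A')(-686, Function('N')(-17)))) = Add(253386, Mul(-1, -686)) = Add(253386, 686) = 254072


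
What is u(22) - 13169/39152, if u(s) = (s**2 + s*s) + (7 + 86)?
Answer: 41527103/39152 ≈ 1060.7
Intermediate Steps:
u(s) = 93 + 2*s**2 (u(s) = (s**2 + s**2) + 93 = 2*s**2 + 93 = 93 + 2*s**2)
u(22) - 13169/39152 = (93 + 2*22**2) - 13169/39152 = (93 + 2*484) - 13169/39152 = (93 + 968) - 1*13169/39152 = 1061 - 13169/39152 = 41527103/39152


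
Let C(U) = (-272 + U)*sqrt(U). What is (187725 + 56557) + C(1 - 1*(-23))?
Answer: 244282 - 496*sqrt(6) ≈ 2.4307e+5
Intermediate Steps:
C(U) = sqrt(U)*(-272 + U)
(187725 + 56557) + C(1 - 1*(-23)) = (187725 + 56557) + sqrt(1 - 1*(-23))*(-272 + (1 - 1*(-23))) = 244282 + sqrt(1 + 23)*(-272 + (1 + 23)) = 244282 + sqrt(24)*(-272 + 24) = 244282 + (2*sqrt(6))*(-248) = 244282 - 496*sqrt(6)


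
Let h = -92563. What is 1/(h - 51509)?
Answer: -1/144072 ≈ -6.9410e-6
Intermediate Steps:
1/(h - 51509) = 1/(-92563 - 51509) = 1/(-144072) = -1/144072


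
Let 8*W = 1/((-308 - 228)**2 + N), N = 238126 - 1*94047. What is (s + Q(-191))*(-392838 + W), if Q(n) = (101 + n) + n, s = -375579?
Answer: 25477368246815207/172550 ≈ 1.4765e+11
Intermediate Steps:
N = 144079 (N = 238126 - 94047 = 144079)
Q(n) = 101 + 2*n
W = 1/3451000 (W = 1/(8*((-308 - 228)**2 + 144079)) = 1/(8*((-536)**2 + 144079)) = 1/(8*(287296 + 144079)) = (1/8)/431375 = (1/8)*(1/431375) = 1/3451000 ≈ 2.8977e-7)
(s + Q(-191))*(-392838 + W) = (-375579 + (101 + 2*(-191)))*(-392838 + 1/3451000) = (-375579 + (101 - 382))*(-1355683937999/3451000) = (-375579 - 281)*(-1355683937999/3451000) = -375860*(-1355683937999/3451000) = 25477368246815207/172550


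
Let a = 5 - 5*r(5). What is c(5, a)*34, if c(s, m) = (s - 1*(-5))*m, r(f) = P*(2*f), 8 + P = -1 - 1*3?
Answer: 205700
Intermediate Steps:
P = -12 (P = -8 + (-1 - 1*3) = -8 + (-1 - 3) = -8 - 4 = -12)
r(f) = -24*f
a = 605 (a = 5 - (-120)*5 = 5 - 5*(-120) = 5 + 600 = 605)
c(s, m) = m*(5 + s) (c(s, m) = (s + 5)*m = (5 + s)*m = m*(5 + s))
c(5, a)*34 = (605*(5 + 5))*34 = (605*10)*34 = 6050*34 = 205700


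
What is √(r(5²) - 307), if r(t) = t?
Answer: I*√282 ≈ 16.793*I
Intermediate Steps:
√(r(5²) - 307) = √(5² - 307) = √(25 - 307) = √(-282) = I*√282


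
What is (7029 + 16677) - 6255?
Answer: 17451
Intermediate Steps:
(7029 + 16677) - 6255 = 23706 - 6255 = 17451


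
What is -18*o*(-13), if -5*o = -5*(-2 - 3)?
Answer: -1170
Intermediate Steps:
o = -5 (o = -(-1)*(-2 - 3) = -(-1)*(-5) = -1/5*25 = -5)
-18*o*(-13) = -18*(-5)*(-13) = 90*(-13) = -1170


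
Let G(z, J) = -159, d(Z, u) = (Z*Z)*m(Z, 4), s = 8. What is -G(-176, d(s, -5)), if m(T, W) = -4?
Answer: 159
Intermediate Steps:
d(Z, u) = -4*Z² (d(Z, u) = (Z*Z)*(-4) = Z²*(-4) = -4*Z²)
-G(-176, d(s, -5)) = -1*(-159) = 159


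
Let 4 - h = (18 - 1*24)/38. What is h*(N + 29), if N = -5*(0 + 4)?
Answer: 711/19 ≈ 37.421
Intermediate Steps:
h = 79/19 (h = 4 - (18 - 1*24)/38 = 4 - (18 - 24)/38 = 4 - (-6)/38 = 4 - 1*(-3/19) = 4 + 3/19 = 79/19 ≈ 4.1579)
N = -20 (N = -5*4 = -20)
h*(N + 29) = 79*(-20 + 29)/19 = (79/19)*9 = 711/19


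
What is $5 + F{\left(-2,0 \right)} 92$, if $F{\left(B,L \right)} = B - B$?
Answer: $5$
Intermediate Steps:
$F{\left(B,L \right)} = 0$
$5 + F{\left(-2,0 \right)} 92 = 5 + 0 \cdot 92 = 5 + 0 = 5$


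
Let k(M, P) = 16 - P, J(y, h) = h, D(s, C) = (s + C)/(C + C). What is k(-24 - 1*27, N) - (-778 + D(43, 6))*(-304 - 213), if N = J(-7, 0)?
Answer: -4801187/12 ≈ -4.0010e+5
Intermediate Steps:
D(s, C) = (C + s)/(2*C) (D(s, C) = (C + s)/((2*C)) = (C + s)*(1/(2*C)) = (C + s)/(2*C))
N = 0
k(-24 - 1*27, N) - (-778 + D(43, 6))*(-304 - 213) = (16 - 1*0) - (-778 + (½)*(6 + 43)/6)*(-304 - 213) = (16 + 0) - (-778 + (½)*(⅙)*49)*(-517) = 16 - (-778 + 49/12)*(-517) = 16 - (-9287)*(-517)/12 = 16 - 1*4801379/12 = 16 - 4801379/12 = -4801187/12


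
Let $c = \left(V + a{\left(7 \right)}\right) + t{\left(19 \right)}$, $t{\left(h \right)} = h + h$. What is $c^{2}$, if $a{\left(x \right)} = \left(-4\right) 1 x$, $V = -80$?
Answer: $4900$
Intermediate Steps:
$t{\left(h \right)} = 2 h$
$a{\left(x \right)} = - 4 x$
$c = -70$ ($c = \left(-80 - 28\right) + 2 \cdot 19 = \left(-80 - 28\right) + 38 = -108 + 38 = -70$)
$c^{2} = \left(-70\right)^{2} = 4900$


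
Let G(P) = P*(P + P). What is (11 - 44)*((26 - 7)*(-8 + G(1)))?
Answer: 3762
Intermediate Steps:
G(P) = 2*P² (G(P) = P*(2*P) = 2*P²)
(11 - 44)*((26 - 7)*(-8 + G(1))) = (11 - 44)*((26 - 7)*(-8 + 2*1²)) = -627*(-8 + 2*1) = -627*(-8 + 2) = -627*(-6) = -33*(-114) = 3762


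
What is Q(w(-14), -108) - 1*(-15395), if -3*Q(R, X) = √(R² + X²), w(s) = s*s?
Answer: 15395 - 4*√3130/3 ≈ 15320.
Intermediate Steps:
w(s) = s²
Q(R, X) = -√(R² + X²)/3
Q(w(-14), -108) - 1*(-15395) = -√(((-14)²)² + (-108)²)/3 - 1*(-15395) = -√(196² + 11664)/3 + 15395 = -√(38416 + 11664)/3 + 15395 = -4*√3130/3 + 15395 = 15395 - 4*√3130/3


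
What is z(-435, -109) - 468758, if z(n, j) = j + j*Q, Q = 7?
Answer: -469630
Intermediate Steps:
z(n, j) = 8*j (z(n, j) = j + j*7 = j + 7*j = 8*j)
z(-435, -109) - 468758 = 8*(-109) - 468758 = -872 - 468758 = -469630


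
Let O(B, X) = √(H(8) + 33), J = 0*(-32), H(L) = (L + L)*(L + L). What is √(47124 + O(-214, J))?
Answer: √47141 ≈ 217.12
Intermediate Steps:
H(L) = 4*L² (H(L) = (2*L)*(2*L) = 4*L²)
J = 0
O(B, X) = 17 (O(B, X) = √(4*8² + 33) = √(4*64 + 33) = √(256 + 33) = √289 = 17)
√(47124 + O(-214, J)) = √(47124 + 17) = √47141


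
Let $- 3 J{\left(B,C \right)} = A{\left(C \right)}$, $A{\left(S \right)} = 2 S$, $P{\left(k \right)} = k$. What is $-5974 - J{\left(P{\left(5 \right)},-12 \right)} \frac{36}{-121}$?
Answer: $- \frac{722566}{121} \approx -5971.6$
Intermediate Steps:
$J{\left(B,C \right)} = - \frac{2 C}{3}$
$-5974 - J{\left(P{\left(5 \right)},-12 \right)} \frac{36}{-121} = -5974 - \left(- \frac{2}{3}\right) \left(-12\right) \frac{36}{-121} = -5974 - 8 \cdot 36 \left(- \frac{1}{121}\right) = -5974 - 8 \left(- \frac{36}{121}\right) = -5974 - - \frac{288}{121} = -5974 + \frac{288}{121} = - \frac{722566}{121}$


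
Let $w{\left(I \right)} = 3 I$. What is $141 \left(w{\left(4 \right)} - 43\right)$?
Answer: $-4371$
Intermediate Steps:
$141 \left(w{\left(4 \right)} - 43\right) = 141 \left(3 \cdot 4 - 43\right) = 141 \left(12 - 43\right) = 141 \left(-31\right) = -4371$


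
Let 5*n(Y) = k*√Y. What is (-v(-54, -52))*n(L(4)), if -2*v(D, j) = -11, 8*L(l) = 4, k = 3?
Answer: -33*√2/20 ≈ -2.3335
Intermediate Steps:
L(l) = ½ (L(l) = (⅛)*4 = ½)
v(D, j) = 11/2 (v(D, j) = -½*(-11) = 11/2)
n(Y) = 3*√Y/5 (n(Y) = (3*√Y)/5 = 3*√Y/5)
(-v(-54, -52))*n(L(4)) = (-1*11/2)*(3*√(½)/5) = -33*√2/2/10 = -33*√2/20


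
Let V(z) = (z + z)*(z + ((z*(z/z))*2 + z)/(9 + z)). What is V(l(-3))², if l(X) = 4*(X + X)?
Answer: 21233664/25 ≈ 8.4935e+5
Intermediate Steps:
l(X) = 8*X (l(X) = 4*(2*X) = 8*X)
V(z) = 2*z*(z + 3*z/(9 + z)) (V(z) = (2*z)*(z + ((z*1)*2 + z)/(9 + z)) = (2*z)*(z + (z*2 + z)/(9 + z)) = (2*z)*(z + (2*z + z)/(9 + z)) = (2*z)*(z + (3*z)/(9 + z)) = (2*z)*(z + 3*z/(9 + z)) = 2*z*(z + 3*z/(9 + z)))
V(l(-3))² = (2*(8*(-3))²*(12 + 8*(-3))/(9 + 8*(-3)))² = (2*(-24)²*(12 - 24)/(9 - 24))² = (2*576*(-12)/(-15))² = (2*576*(-1/15)*(-12))² = (4608/5)² = 21233664/25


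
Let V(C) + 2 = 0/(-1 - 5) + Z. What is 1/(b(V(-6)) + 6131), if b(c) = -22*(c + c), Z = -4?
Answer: 1/6395 ≈ 0.00015637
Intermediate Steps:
V(C) = -6 (V(C) = -2 + (0/(-1 - 5) - 4) = -2 + (0/(-6) - 4) = -2 + (0*(-⅙) - 4) = -2 + (0 - 4) = -2 - 4 = -6)
b(c) = -44*c
1/(b(V(-6)) + 6131) = 1/(-44*(-6) + 6131) = 1/(264 + 6131) = 1/6395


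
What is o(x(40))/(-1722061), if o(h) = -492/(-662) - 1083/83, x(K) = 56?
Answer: 338055/47310181853 ≈ 7.1455e-6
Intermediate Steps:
o(h) = -338055/27473 (o(h) = -492*(-1/662) - 1083*1/83 = 246/331 - 1083/83 = -338055/27473)
o(x(40))/(-1722061) = -338055/27473/(-1722061) = -338055/27473*(-1/1722061) = 338055/47310181853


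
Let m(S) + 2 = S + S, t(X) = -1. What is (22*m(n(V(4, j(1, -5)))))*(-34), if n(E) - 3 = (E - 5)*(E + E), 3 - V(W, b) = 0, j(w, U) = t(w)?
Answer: 14960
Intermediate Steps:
j(w, U) = -1
V(W, b) = 3 (V(W, b) = 3 - 1*0 = 3 + 0 = 3)
n(E) = 3 + 2*E*(-5 + E) (n(E) = 3 + (E - 5)*(E + E) = 3 + (-5 + E)*(2*E) = 3 + 2*E*(-5 + E))
m(S) = -2 + 2*S (m(S) = -2 + (S + S) = -2 + 2*S)
(22*m(n(V(4, j(1, -5)))))*(-34) = (22*(-2 + 2*(3 - 10*3 + 2*3²)))*(-34) = (22*(-2 + 2*(3 - 30 + 2*9)))*(-34) = (22*(-2 + 2*(3 - 30 + 18)))*(-34) = (22*(-2 + 2*(-9)))*(-34) = (22*(-2 - 18))*(-34) = (22*(-20))*(-34) = -440*(-34) = 14960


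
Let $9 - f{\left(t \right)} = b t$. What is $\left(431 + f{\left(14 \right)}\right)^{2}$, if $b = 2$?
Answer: $169744$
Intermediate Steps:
$f{\left(t \right)} = 9 - 2 t$
$\left(431 + f{\left(14 \right)}\right)^{2} = \left(431 + \left(9 - 28\right)\right)^{2} = \left(431 - 19\right)^{2} = 412^{2} = 169744$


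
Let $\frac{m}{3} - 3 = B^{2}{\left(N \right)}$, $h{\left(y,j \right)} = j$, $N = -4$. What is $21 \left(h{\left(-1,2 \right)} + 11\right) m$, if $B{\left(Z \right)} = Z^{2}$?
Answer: $212121$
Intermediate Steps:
$m = 777$ ($m = 9 + 3 \left(\left(-4\right)^{2}\right)^{2} = 9 + 3 \cdot 16^{2} = 9 + 3 \cdot 256 = 9 + 768 = 777$)
$21 \left(h{\left(-1,2 \right)} + 11\right) m = 21 \left(2 + 11\right) 777 = 21 \cdot 13 \cdot 777 = 273 \cdot 777 = 212121$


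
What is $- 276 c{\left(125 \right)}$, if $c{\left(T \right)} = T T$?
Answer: $-4312500$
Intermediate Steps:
$c{\left(T \right)} = T^{2}$
$- 276 c{\left(125 \right)} = - 276 \cdot 125^{2} = \left(-276\right) 15625 = -4312500$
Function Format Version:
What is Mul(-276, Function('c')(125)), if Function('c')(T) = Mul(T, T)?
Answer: -4312500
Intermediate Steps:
Function('c')(T) = Pow(T, 2)
Mul(-276, Function('c')(125)) = Mul(-276, Pow(125, 2)) = Mul(-276, 15625) = -4312500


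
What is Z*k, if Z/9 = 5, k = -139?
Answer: -6255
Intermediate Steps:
Z = 45 (Z = 9*5 = 45)
Z*k = 45*(-139) = -6255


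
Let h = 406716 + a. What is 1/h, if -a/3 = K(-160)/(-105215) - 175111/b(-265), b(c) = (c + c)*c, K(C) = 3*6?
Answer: 2955489350/1202055862573779 ≈ 2.4587e-6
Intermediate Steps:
K(C) = 18
b(c) = 2*c² (b(c) = (2*c)*c = 2*c²)
a = 11056099179/2955489350 (a = -3*(18/(-105215) - 175111/(2*(-265)²)) = -3*(18*(-1/105215) - 175111/(2*70225)) = -3*(-18/105215 - 175111/140450) = -3*(-3685366393/2955489350) = 11056099179/2955489350 ≈ 3.7409)
h = 1202055862573779/2955489350 (h = 406716 + 11056099179/2955489350 = 1202055862573779/2955489350 ≈ 4.0672e+5)
1/h = 1/(1202055862573779/2955489350) = 2955489350/1202055862573779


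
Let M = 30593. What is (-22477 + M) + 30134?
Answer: 38250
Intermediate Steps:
(-22477 + M) + 30134 = (-22477 + 30593) + 30134 = 8116 + 30134 = 38250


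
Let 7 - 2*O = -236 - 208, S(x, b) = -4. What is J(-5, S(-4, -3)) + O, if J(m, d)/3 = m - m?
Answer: 451/2 ≈ 225.50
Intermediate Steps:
J(m, d) = 0 (J(m, d) = 3*(m - m) = 3*0 = 0)
O = 451/2 (O = 7/2 - (-236 - 208)/2 = 7/2 - ½*(-444) = 7/2 + 222 = 451/2 ≈ 225.50)
J(-5, S(-4, -3)) + O = 0 + 451/2 = 451/2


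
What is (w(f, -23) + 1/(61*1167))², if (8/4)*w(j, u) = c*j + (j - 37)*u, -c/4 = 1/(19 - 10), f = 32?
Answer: 463205480239681/182433202884 ≈ 2539.0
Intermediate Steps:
c = -4/9 (c = -4/(19 - 10) = -4/9 ≈ -0.44444)
w(j, u) = -2*j/9 + u*(-37 + j)/2 (w(j, u) = (-4*j/9 + (j - 37)*u)/2 = (-4*j/9 + (-37 + j)*u)/2 = (-4*j/9 + u*(-37 + j))/2 = -2*j/9 + u*(-37 + j)/2)
(w(f, -23) + 1/(61*1167))² = ((-37/2*(-23) - 2/9*32 + (½)*32*(-23)) + 1/(61*1167))² = ((851/2 - 64/9 - 368) + (1/61)*(1/1167))² = (907/18 + 1/71187)² = (21522209/427122)² = 463205480239681/182433202884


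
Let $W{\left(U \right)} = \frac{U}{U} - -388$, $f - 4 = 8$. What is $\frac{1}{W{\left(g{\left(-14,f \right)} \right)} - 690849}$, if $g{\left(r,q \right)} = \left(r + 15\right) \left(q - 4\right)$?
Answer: $- \frac{1}{690460} \approx -1.4483 \cdot 10^{-6}$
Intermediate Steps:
$f = 12$ ($f = 4 + 8 = 12$)
$g{\left(r,q \right)} = \left(-4 + q\right) \left(15 + r\right)$ ($g{\left(r,q \right)} = \left(15 + r\right) \left(-4 + q\right) = \left(-4 + q\right) \left(15 + r\right)$)
$W{\left(U \right)} = 389$ ($W{\left(U \right)} = 1 + 388 = 389$)
$\frac{1}{W{\left(g{\left(-14,f \right)} \right)} - 690849} = \frac{1}{389 - 690849} = \frac{1}{-690460} = - \frac{1}{690460}$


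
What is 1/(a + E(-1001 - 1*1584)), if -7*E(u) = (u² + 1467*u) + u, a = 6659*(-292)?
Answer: -7/16498441 ≈ -4.2428e-7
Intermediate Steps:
a = -1944428
E(u) = -1468*u/7 - u²/7 (E(u) = -((u² + 1467*u) + u)/7 = -(u² + 1468*u)/7 = -1468*u/7 - u²/7)
1/(a + E(-1001 - 1*1584)) = 1/(-1944428 - (-1001 - 1*1584)*(1468 + (-1001 - 1*1584))/7) = 1/(-1944428 - (-1001 - 1584)*(1468 + (-1001 - 1584))/7) = 1/(-1944428 - ⅐*(-2585)*(1468 - 2585)) = 1/(-1944428 - ⅐*(-2585)*(-1117)) = 1/(-1944428 - 2887445/7) = 1/(-16498441/7) = -7/16498441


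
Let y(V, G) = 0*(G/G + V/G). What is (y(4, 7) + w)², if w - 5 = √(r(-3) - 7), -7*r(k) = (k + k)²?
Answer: (35 + I*√595)²/49 ≈ 12.857 + 34.847*I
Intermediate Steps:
r(k) = -4*k²/7 (r(k) = -(k + k)²/7 = -4*k²/7)
y(V, G) = 0 (y(V, G) = 0*(1 + V/G) = 0)
w = 5 + I*√595/7 (w = 5 + √(-4/7*(-3)² - 7) = 5 + √(-4/7*9 - 7) = 5 + √(-36/7 - 7) = 5 + √(-85/7) = 5 + I*√595/7 ≈ 5.0 + 3.4847*I)
(y(4, 7) + w)² = (0 + (5 + I*√595/7))² = (5 + I*√595/7)²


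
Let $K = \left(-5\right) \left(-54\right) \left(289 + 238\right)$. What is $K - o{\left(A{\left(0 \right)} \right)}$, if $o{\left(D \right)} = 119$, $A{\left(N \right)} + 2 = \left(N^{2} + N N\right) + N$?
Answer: $142171$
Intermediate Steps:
$K = 142290$ ($K = 270 \cdot 527 = 142290$)
$A{\left(N \right)} = -2 + N + 2 N^{2}$ ($A{\left(N \right)} = -2 + \left(\left(N^{2} + N N\right) + N\right) = -2 + \left(\left(N^{2} + N^{2}\right) + N\right) = -2 + \left(2 N^{2} + N\right) = -2 + \left(N + 2 N^{2}\right) = -2 + N + 2 N^{2}$)
$K - o{\left(A{\left(0 \right)} \right)} = 142290 - 119 = 142171$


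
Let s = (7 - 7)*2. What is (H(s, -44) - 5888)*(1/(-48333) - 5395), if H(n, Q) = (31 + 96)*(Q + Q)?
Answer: 1483183176768/16111 ≈ 9.2060e+7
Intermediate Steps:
s = 0 (s = 0*2 = 0)
H(n, Q) = 254*Q (H(n, Q) = 127*(2*Q) = 254*Q)
(H(s, -44) - 5888)*(1/(-48333) - 5395) = (254*(-44) - 5888)*(1/(-48333) - 5395) = (-11176 - 5888)*(-1/48333 - 5395) = -17064*(-260756536/48333) = 1483183176768/16111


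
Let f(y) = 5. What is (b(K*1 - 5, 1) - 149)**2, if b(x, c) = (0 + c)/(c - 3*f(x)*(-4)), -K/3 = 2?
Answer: 82591744/3721 ≈ 22196.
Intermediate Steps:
K = -6 (K = -3*2 = -6)
b(x, c) = c/(60 + c) (b(x, c) = (0 + c)/(c - 3*5*(-4)) = c/(c - 15*(-4)) = c/(c + 60) = c/(60 + c))
(b(K*1 - 5, 1) - 149)**2 = (1/(60 + 1) - 149)**2 = (1/61 - 149)**2 = (-9088/61)**2 = 82591744/3721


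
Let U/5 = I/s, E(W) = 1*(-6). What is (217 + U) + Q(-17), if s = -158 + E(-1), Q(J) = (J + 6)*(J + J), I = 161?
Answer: 96119/164 ≈ 586.09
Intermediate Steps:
E(W) = -6
Q(J) = 2*J*(6 + J) (Q(J) = (6 + J)*(2*J) = 2*J*(6 + J))
s = -164 (s = -158 - 6 = -164)
U = -805/164 (U = 5*(161/(-164)) = 5*(161*(-1/164)) = 5*(-161/164) = -805/164 ≈ -4.9085)
(217 + U) + Q(-17) = (217 - 805/164) + 2*(-17)*(6 - 17) = 34783/164 + 2*(-17)*(-11) = 34783/164 + 374 = 96119/164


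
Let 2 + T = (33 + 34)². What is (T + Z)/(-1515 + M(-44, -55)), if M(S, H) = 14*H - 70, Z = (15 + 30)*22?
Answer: -5477/2355 ≈ -2.3257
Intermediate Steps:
Z = 990 (Z = 45*22 = 990)
M(S, H) = -70 + 14*H
T = 4487 (T = -2 + (33 + 34)² = -2 + 67² = -2 + 4489 = 4487)
(T + Z)/(-1515 + M(-44, -55)) = (4487 + 990)/(-1515 + (-70 + 14*(-55))) = 5477/(-1515 + (-70 - 770)) = 5477/(-1515 - 840) = 5477/(-2355) = 5477*(-1/2355) = -5477/2355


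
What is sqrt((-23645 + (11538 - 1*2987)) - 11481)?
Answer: 5*I*sqrt(1063) ≈ 163.02*I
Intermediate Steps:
sqrt((-23645 + (11538 - 1*2987)) - 11481) = sqrt((-23645 + (11538 - 2987)) - 11481) = sqrt((-23645 + 8551) - 11481) = sqrt(-15094 - 11481) = sqrt(-26575) = 5*I*sqrt(1063)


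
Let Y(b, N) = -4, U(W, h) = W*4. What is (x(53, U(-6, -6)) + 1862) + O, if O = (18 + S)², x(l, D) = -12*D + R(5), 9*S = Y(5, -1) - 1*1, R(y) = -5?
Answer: 198394/81 ≈ 2449.3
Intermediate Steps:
U(W, h) = 4*W
S = -5/9 (S = (-4 - 1*1)/9 = (-4 - 1)/9 = (⅑)*(-5) = -5/9 ≈ -0.55556)
x(l, D) = -5 - 12*D (x(l, D) = -12*D - 5 = -5 - 12*D)
O = 24649/81 (O = (18 - 5/9)² = (157/9)² = 24649/81 ≈ 304.31)
(x(53, U(-6, -6)) + 1862) + O = ((-5 - 48*(-6)) + 1862) + 24649/81 = ((-5 - 12*(-24)) + 1862) + 24649/81 = ((-5 + 288) + 1862) + 24649/81 = (283 + 1862) + 24649/81 = 2145 + 24649/81 = 198394/81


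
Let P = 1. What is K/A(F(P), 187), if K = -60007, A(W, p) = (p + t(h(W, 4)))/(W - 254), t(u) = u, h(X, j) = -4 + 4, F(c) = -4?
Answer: 15481806/187 ≈ 82790.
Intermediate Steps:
h(X, j) = 0
A(W, p) = p/(-254 + W) (A(W, p) = (p + 0)/(W - 254) = p/(-254 + W))
K/A(F(P), 187) = -60007/(187/(-254 - 4)) = -60007/(187/(-258)) = -60007/(187*(-1/258)) = -60007/(-187/258) = -60007*(-258/187) = 15481806/187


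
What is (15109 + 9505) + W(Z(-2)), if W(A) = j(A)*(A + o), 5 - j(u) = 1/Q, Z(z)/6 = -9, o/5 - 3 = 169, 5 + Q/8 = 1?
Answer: 458707/16 ≈ 28669.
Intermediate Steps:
Q = -32 (Q = -40 + 8*1 = -40 + 8 = -32)
o = 860 (o = 15 + 5*169 = 15 + 845 = 860)
Z(z) = -54 (Z(z) = 6*(-9) = -54)
j(u) = 161/32 (j(u) = 5 - 1/(-32) = 5 - 1*(-1/32) = 5 + 1/32 = 161/32)
W(A) = 34615/8 + 161*A/32 (W(A) = 161*(A + 860)/32 = 161*(860 + A)/32 = 34615/8 + 161*A/32)
(15109 + 9505) + W(Z(-2)) = (15109 + 9505) + (34615/8 + (161/32)*(-54)) = 24614 + (34615/8 - 4347/16) = 24614 + 64883/16 = 458707/16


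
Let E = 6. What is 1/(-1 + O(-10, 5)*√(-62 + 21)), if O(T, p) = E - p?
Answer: -I/(I + √41) ≈ -0.02381 - 0.15246*I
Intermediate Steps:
O(T, p) = 6 - p
1/(-1 + O(-10, 5)*√(-62 + 21)) = 1/(-1 + (6 - 1*5)*√(-62 + 21)) = 1/(-1 + (6 - 5)*√(-41)) = 1/(-1 + 1*(I*√41)) = 1/(-1 + I*√41)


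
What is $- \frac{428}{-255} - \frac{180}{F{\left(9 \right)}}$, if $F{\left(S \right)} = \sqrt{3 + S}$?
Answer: $\frac{428}{255} - 30 \sqrt{3} \approx -50.283$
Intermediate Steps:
$- \frac{428}{-255} - \frac{180}{F{\left(9 \right)}} = - \frac{428}{-255} - \frac{180}{\sqrt{3 + 9}} = \left(-428\right) \left(- \frac{1}{255}\right) - \frac{180}{\sqrt{12}} = \frac{428}{255} - \frac{180}{2 \sqrt{3}} = \frac{428}{255} - 180 \frac{\sqrt{3}}{6} = \frac{428}{255} - 30 \sqrt{3}$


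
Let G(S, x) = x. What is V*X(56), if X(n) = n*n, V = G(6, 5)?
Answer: 15680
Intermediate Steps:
V = 5
X(n) = n²
V*X(56) = 5*56² = 5*3136 = 15680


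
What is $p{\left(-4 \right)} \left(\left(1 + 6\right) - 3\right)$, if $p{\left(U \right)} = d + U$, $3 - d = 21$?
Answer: $-88$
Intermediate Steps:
$d = -18$ ($d = 3 - 21 = -18$)
$p{\left(U \right)} = -18 + U$
$p{\left(-4 \right)} \left(\left(1 + 6\right) - 3\right) = \left(-18 - 4\right) \left(\left(1 + 6\right) - 3\right) = - 22 \left(7 - 3\right) = \left(-22\right) 4 = -88$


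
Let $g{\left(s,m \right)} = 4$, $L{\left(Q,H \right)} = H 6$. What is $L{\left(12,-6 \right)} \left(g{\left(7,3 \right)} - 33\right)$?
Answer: $1044$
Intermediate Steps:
$L{\left(Q,H \right)} = 6 H$
$L{\left(12,-6 \right)} \left(g{\left(7,3 \right)} - 33\right) = 6 \left(-6\right) \left(4 - 33\right) = \left(-36\right) \left(-29\right) = 1044$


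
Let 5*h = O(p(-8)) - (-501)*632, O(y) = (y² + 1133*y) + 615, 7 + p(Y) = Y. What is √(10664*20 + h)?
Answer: √6834385/5 ≈ 522.85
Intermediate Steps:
p(Y) = -7 + Y
O(y) = 615 + y² + 1133*y
h = 300477/5 (h = ((615 + (-7 - 8)² + 1133*(-7 - 8)) - (-501)*632)/5 = ((615 + (-15)² + 1133*(-15)) - 1*(-316632))/5 = ((615 + 225 - 16995) + 316632)/5 = (-16155 + 316632)/5 = (⅕)*300477 = 300477/5 ≈ 60095.)
√(10664*20 + h) = √(10664*20 + 300477/5) = √(213280 + 300477/5) = √(1366877/5) = √6834385/5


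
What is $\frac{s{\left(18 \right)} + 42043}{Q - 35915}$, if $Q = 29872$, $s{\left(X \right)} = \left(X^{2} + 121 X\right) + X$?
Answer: $- \frac{44563}{6043} \approx -7.3743$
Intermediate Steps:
$s{\left(X \right)} = X^{2} + 122 X$
$\frac{s{\left(18 \right)} + 42043}{Q - 35915} = \frac{18 \left(122 + 18\right) + 42043}{29872 - 35915} = \frac{18 \cdot 140 + 42043}{-6043} = \left(2520 + 42043\right) \left(- \frac{1}{6043}\right) = 44563 \left(- \frac{1}{6043}\right) = - \frac{44563}{6043}$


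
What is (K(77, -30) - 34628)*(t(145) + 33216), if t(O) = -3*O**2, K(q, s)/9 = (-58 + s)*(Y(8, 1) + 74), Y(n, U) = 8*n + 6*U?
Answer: 4439316684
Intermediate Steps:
Y(n, U) = 6*U + 8*n
K(q, s) = -75168 + 1296*s (K(q, s) = 9*((-58 + s)*((6*1 + 8*8) + 74)) = 9*((-58 + s)*((6 + 64) + 74)) = 9*((-58 + s)*(70 + 74)) = 9*((-58 + s)*144) = 9*(-8352 + 144*s) = -75168 + 1296*s)
(K(77, -30) - 34628)*(t(145) + 33216) = ((-75168 + 1296*(-30)) - 34628)*(-3*145**2 + 33216) = ((-75168 - 38880) - 34628)*(-3*21025 + 33216) = (-114048 - 34628)*(-63075 + 33216) = -148676*(-29859) = 4439316684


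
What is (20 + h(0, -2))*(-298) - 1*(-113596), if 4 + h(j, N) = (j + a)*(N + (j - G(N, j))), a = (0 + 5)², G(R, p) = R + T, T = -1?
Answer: 101378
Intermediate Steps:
G(R, p) = -1 + R (G(R, p) = R - 1 = -1 + R)
a = 25 (a = 5² = 25)
h(j, N) = -4 + (1 + j)*(25 + j) (h(j, N) = -4 + (j + 25)*(N + (j - (-1 + N))) = -4 + (25 + j)*(N + (j + (1 - N))) = -4 + (25 + j)*(N + (1 + j - N)) = -4 + (25 + j)*(1 + j) = -4 + (1 + j)*(25 + j))
(20 + h(0, -2))*(-298) - 1*(-113596) = (20 + (21 + 0² + 26*0))*(-298) - 1*(-113596) = (20 + (21 + 0 + 0))*(-298) + 113596 = (20 + 21)*(-298) + 113596 = 41*(-298) + 113596 = -12218 + 113596 = 101378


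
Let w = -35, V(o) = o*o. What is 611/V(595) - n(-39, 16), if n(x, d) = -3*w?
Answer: -37172014/354025 ≈ -105.00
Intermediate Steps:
V(o) = o²
n(x, d) = 105 (n(x, d) = -3*(-35) = 105)
611/V(595) - n(-39, 16) = 611/(595²) - 1*105 = 611/354025 - 105 = -37172014/354025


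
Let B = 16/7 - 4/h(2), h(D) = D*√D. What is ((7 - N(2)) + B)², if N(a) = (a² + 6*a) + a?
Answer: 3819/49 + 122*√2/7 ≈ 102.59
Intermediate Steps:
h(D) = D^(3/2)
N(a) = a² + 7*a
B = 16/7 - √2 (B = 16/7 - 4*√2/4 = 16*(⅐) - 4*√2/4 = 16/7 - √2 ≈ 0.87150)
((7 - N(2)) + B)² = ((7 - 2*(7 + 2)) + (16/7 - √2))² = ((7 - 2*9) + (16/7 - √2))² = ((7 - 1*18) + (16/7 - √2))² = ((7 - 18) + (16/7 - √2))² = (-11 + (16/7 - √2))² = (-61/7 - √2)²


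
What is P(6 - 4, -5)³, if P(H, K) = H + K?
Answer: -27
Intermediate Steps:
P(6 - 4, -5)³ = ((6 - 4) - 5)³ = (2 - 5)³ = (-3)³ = -27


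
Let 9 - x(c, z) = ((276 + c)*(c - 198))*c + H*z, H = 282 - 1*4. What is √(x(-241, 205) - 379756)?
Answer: I*√4139702 ≈ 2034.6*I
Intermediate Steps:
H = 278 (H = 282 - 4 = 278)
x(c, z) = 9 - 278*z - c*(-198 + c)*(276 + c) (x(c, z) = 9 - (((276 + c)*(c - 198))*c + 278*z) = 9 - (((276 + c)*(-198 + c))*c + 278*z) = 9 - (((-198 + c)*(276 + c))*c + 278*z) = 9 - (c*(-198 + c)*(276 + c) + 278*z) = 9 - (278*z + c*(-198 + c)*(276 + c)) = 9 + (-278*z - c*(-198 + c)*(276 + c)) = 9 - 278*z - c*(-198 + c)*(276 + c))
√(x(-241, 205) - 379756) = √((9 - 1*(-241)³ - 278*205 - 78*(-241)² + 54648*(-241)) - 379756) = √((9 - 1*(-13997521) - 56990 - 78*58081 - 13170168) - 379756) = √((9 + 13997521 - 56990 - 4530318 - 13170168) - 379756) = √(-3759946 - 379756) = √(-4139702) = I*√4139702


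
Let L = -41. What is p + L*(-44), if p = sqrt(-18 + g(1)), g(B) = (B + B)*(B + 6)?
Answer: 1804 + 2*I ≈ 1804.0 + 2.0*I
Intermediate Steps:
g(B) = 2*B*(6 + B) (g(B) = (2*B)*(6 + B) = 2*B*(6 + B))
p = 2*I (p = sqrt(-18 + 2*1*(6 + 1)) = sqrt(-18 + 2*1*7) = sqrt(-18 + 14) = sqrt(-4) = 2*I ≈ 2.0*I)
p + L*(-44) = 2*I - 41*(-44) = 2*I + 1804 = 1804 + 2*I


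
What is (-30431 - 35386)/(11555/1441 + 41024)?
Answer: -94842297/59127139 ≈ -1.6040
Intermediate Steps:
(-30431 - 35386)/(11555/1441 + 41024) = -65817/(11555*(1/1441) + 41024) = -65817/(11555/1441 + 41024) = -65817/59127139/1441 = -65817*1441/59127139 = -94842297/59127139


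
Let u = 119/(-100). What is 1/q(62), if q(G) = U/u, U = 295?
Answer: -119/29500 ≈ -0.0040339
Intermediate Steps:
u = -119/100 (u = 119*(-1/100) = -119/100 ≈ -1.1900)
q(G) = -29500/119 (q(G) = 295/(-119/100) = 295*(-100/119) = -29500/119)
1/q(62) = 1/(-29500/119) = -119/29500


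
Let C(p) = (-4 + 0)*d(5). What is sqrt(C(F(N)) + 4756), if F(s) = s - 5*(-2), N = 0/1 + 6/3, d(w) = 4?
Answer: 2*sqrt(1185) ≈ 68.848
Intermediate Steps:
N = 2 (N = 0*1 + 6*(1/3) = 0 + 2 = 2)
F(s) = 10 + s (F(s) = s + 10 = 10 + s)
C(p) = -16 (C(p) = (-4 + 0)*4 = -4*4 = -16)
sqrt(C(F(N)) + 4756) = sqrt(-16 + 4756) = sqrt(4740) = 2*sqrt(1185)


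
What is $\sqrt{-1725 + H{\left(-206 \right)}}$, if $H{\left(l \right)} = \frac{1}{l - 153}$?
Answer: $\frac{2 i \sqrt{55580021}}{359} \approx 41.533 i$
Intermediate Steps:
$H{\left(l \right)} = \frac{1}{-153 + l}$
$\sqrt{-1725 + H{\left(-206 \right)}} = \sqrt{-1725 + \frac{1}{-153 - 206}} = \sqrt{-1725 + \frac{1}{-359}} = \sqrt{-1725 - \frac{1}{359}} = \sqrt{- \frac{619276}{359}} = \frac{2 i \sqrt{55580021}}{359}$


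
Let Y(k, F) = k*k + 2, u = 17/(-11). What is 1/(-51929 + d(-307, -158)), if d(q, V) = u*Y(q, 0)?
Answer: -11/2173486 ≈ -5.0610e-6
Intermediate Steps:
u = -17/11 (u = 17*(-1/11) = -17/11 ≈ -1.5455)
Y(k, F) = 2 + k² (Y(k, F) = k² + 2 = 2 + k²)
d(q, V) = -34/11 - 17*q²/11 (d(q, V) = -17*(2 + q²)/11 = -34/11 - 17*q²/11)
1/(-51929 + d(-307, -158)) = 1/(-51929 + (-34/11 - 17/11*(-307)²)) = 1/(-51929 + (-34/11 - 17/11*94249)) = 1/(-51929 + (-34/11 - 1602233/11)) = 1/(-51929 - 1602267/11) = 1/(-2173486/11) = -11/2173486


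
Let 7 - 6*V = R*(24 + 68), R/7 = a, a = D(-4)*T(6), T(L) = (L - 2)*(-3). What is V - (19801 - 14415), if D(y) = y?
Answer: -63221/6 ≈ -10537.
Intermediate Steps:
T(L) = 6 - 3*L (T(L) = (-2 + L)*(-3) = 6 - 3*L)
a = 48 (a = -4*(6 - 3*6) = -4*(6 - 18) = -4*(-12) = 48)
R = 336 (R = 7*48 = 336)
V = -30905/6 (V = 7/6 - 56*(24 + 68) = 7/6 - 56*92 = 7/6 - 1/6*30912 = 7/6 - 5152 = -30905/6 ≈ -5150.8)
V - (19801 - 14415) = -30905/6 - (19801 - 14415) = -30905/6 - 1*5386 = -30905/6 - 5386 = -63221/6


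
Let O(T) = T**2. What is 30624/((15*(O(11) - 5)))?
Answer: 88/5 ≈ 17.600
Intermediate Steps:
30624/((15*(O(11) - 5))) = 30624/((15*(11**2 - 5))) = 30624/((15*(121 - 5))) = 30624/((15*116)) = 30624/1740 = 30624*(1/1740) = 88/5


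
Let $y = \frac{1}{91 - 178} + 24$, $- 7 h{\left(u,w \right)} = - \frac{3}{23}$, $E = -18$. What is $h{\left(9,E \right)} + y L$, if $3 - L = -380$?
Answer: $\frac{128690942}{14007} \approx 9187.6$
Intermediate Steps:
$h{\left(u,w \right)} = \frac{3}{161}$ ($h{\left(u,w \right)} = - \frac{\left(-3\right) \frac{1}{23}}{7} = \left(- \frac{1}{7}\right) \left(- \frac{3}{23}\right) = \frac{3}{161}$)
$L = 383$ ($L = 3 - -380 = 3 + 380 = 383$)
$y = \frac{2087}{87}$ ($y = \frac{1}{-87} + 24 = - \frac{1}{87} + 24 = \frac{2087}{87} \approx 23.988$)
$h{\left(9,E \right)} + y L = \frac{3}{161} + \frac{2087}{87} \cdot 383 = \frac{3}{161} + \frac{799321}{87} = \frac{128690942}{14007}$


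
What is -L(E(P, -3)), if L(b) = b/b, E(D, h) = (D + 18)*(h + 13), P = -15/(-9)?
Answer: -1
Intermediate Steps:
P = 5/3 (P = -15*(-⅑) = 5/3 ≈ 1.6667)
E(D, h) = (13 + h)*(18 + D) (E(D, h) = (18 + D)*(13 + h) = (13 + h)*(18 + D))
L(b) = 1
-L(E(P, -3)) = -1*1 = -1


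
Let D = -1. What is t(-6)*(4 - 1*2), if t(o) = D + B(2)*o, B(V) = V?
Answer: -26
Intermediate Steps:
t(o) = -1 + 2*o
t(-6)*(4 - 1*2) = (-1 + 2*(-6))*(4 - 1*2) = (-1 - 12)*(4 - 2) = -13*2 = -26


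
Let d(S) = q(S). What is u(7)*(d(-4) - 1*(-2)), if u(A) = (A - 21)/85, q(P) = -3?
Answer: 14/85 ≈ 0.16471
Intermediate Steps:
d(S) = -3
u(A) = -21/85 + A/85 (u(A) = (-21 + A)*(1/85) = -21/85 + A/85)
u(7)*(d(-4) - 1*(-2)) = (-21/85 + (1/85)*7)*(-3 - 1*(-2)) = (-21/85 + 7/85)*(-3 + 2) = -14/85*(-1) = 14/85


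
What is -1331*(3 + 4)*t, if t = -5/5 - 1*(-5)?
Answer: -37268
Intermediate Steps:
t = 4 (t = -5*⅕ + 5 = -1 + 5 = 4)
-1331*(3 + 4)*t = -1331*(3 + 4)*4 = -9317*4 = -1331*28 = -37268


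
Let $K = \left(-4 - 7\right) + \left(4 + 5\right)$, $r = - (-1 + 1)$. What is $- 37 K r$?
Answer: $0$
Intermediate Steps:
$r = 0$ ($r = \left(-1\right) 0 = 0$)
$K = -2$ ($K = -11 + 9 = -2$)
$- 37 K r = \left(-37\right) \left(-2\right) 0 = 74 \cdot 0 = 0$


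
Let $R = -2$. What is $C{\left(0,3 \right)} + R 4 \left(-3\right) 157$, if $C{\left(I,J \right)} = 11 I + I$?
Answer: $3768$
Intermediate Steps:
$C{\left(I,J \right)} = 12 I$
$C{\left(0,3 \right)} + R 4 \left(-3\right) 157 = 12 \cdot 0 + \left(-2\right) 4 \left(-3\right) 157 = 0 + \left(-8\right) \left(-3\right) 157 = 0 + 24 \cdot 157 = 0 + 3768 = 3768$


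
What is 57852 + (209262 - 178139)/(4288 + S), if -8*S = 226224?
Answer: 1387838357/23990 ≈ 57851.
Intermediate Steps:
S = -28278 (S = -1/8*226224 = -28278)
57852 + (209262 - 178139)/(4288 + S) = 57852 + (209262 - 178139)/(4288 - 28278) = 57852 + 31123/(-23990) = 57852 + 31123*(-1/23990) = 57852 - 31123/23990 = 1387838357/23990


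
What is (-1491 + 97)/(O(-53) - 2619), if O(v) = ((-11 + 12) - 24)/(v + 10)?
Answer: 29971/56297 ≈ 0.53237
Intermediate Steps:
O(v) = -23/(10 + v) (O(v) = (1 - 24)/(10 + v) = -23/(10 + v))
(-1491 + 97)/(O(-53) - 2619) = (-1491 + 97)/(-23/(10 - 53) - 2619) = -1394/(-23/(-43) - 2619) = -1394/(-23*(-1/43) - 2619) = -1394/(23/43 - 2619) = -1394/(-112594/43) = -1394*(-43/112594) = 29971/56297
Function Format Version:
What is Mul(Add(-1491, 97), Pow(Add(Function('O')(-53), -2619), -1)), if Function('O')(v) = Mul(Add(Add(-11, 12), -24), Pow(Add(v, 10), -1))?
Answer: Rational(29971, 56297) ≈ 0.53237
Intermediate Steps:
Function('O')(v) = Mul(-23, Pow(Add(10, v), -1)) (Function('O')(v) = Mul(Add(1, -24), Pow(Add(10, v), -1)) = Mul(-23, Pow(Add(10, v), -1)))
Mul(Add(-1491, 97), Pow(Add(Function('O')(-53), -2619), -1)) = Mul(Add(-1491, 97), Pow(Add(Mul(-23, Pow(Add(10, -53), -1)), -2619), -1)) = Mul(-1394, Pow(Add(Mul(-23, Pow(-43, -1)), -2619), -1)) = Mul(-1394, Pow(Add(Mul(-23, Rational(-1, 43)), -2619), -1)) = Mul(-1394, Pow(Add(Rational(23, 43), -2619), -1)) = Mul(-1394, Pow(Rational(-112594, 43), -1)) = Mul(-1394, Rational(-43, 112594)) = Rational(29971, 56297)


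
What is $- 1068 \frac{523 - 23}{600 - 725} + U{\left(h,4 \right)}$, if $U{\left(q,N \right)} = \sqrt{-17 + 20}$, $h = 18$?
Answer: $4272 + \sqrt{3} \approx 4273.7$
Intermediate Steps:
$U{\left(q,N \right)} = \sqrt{3}$
$- 1068 \frac{523 - 23}{600 - 725} + U{\left(h,4 \right)} = - 1068 \frac{523 - 23}{600 - 725} + \sqrt{3} = - 1068 \frac{500}{-125} + \sqrt{3} = - 1068 \cdot 500 \left(- \frac{1}{125}\right) + \sqrt{3} = \left(-1068\right) \left(-4\right) + \sqrt{3} = 4272 + \sqrt{3}$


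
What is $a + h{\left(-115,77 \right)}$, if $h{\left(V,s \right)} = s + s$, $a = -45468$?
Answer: $-45314$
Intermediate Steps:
$h{\left(V,s \right)} = 2 s$
$a + h{\left(-115,77 \right)} = -45468 + 2 \cdot 77 = -45468 + 154 = -45314$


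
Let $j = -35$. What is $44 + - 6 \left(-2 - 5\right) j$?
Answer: $-1426$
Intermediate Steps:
$44 + - 6 \left(-2 - 5\right) j = 44 + - 6 \left(-2 - 5\right) \left(-35\right) = 44 + \left(-6\right) \left(-7\right) \left(-35\right) = 44 + 42 \left(-35\right) = 44 - 1470 = -1426$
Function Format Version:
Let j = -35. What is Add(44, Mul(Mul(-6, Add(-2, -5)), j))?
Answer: -1426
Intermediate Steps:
Add(44, Mul(Mul(-6, Add(-2, -5)), j)) = Add(44, Mul(Mul(-6, Add(-2, -5)), -35)) = Add(44, Mul(Mul(-6, -7), -35)) = Add(44, Mul(42, -35)) = Add(44, -1470) = -1426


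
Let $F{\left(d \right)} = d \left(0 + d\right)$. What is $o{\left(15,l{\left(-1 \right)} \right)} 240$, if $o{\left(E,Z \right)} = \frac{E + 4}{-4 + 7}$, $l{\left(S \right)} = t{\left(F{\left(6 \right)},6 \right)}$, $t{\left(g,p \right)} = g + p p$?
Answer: $1520$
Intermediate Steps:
$F{\left(d \right)} = d^{2}$ ($F{\left(d \right)} = d d = d^{2}$)
$t{\left(g,p \right)} = g + p^{2}$
$l{\left(S \right)} = 72$ ($l{\left(S \right)} = 6^{2} + 6^{2} = 36 + 36 = 72$)
$o{\left(E,Z \right)} = \frac{4}{3} + \frac{E}{3}$ ($o{\left(E,Z \right)} = \frac{4 + E}{3} = \left(4 + E\right) \frac{1}{3} = \frac{4}{3} + \frac{E}{3}$)
$o{\left(15,l{\left(-1 \right)} \right)} 240 = \left(\frac{4}{3} + \frac{1}{3} \cdot 15\right) 240 = \left(\frac{4}{3} + 5\right) 240 = \frac{19}{3} \cdot 240 = 1520$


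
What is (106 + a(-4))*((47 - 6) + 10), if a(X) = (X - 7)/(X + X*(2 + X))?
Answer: 21063/4 ≈ 5265.8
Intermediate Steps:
a(X) = (-7 + X)/(X + X*(2 + X))
(106 + a(-4))*((47 - 6) + 10) = (106 + (-7 - 4)/((-4)*(3 - 4)))*((47 - 6) + 10) = (106 - 1/4*(-11)/(-1))*(41 + 10) = (106 - 1/4*(-1)*(-11))*51 = (106 - 11/4)*51 = (413/4)*51 = 21063/4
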